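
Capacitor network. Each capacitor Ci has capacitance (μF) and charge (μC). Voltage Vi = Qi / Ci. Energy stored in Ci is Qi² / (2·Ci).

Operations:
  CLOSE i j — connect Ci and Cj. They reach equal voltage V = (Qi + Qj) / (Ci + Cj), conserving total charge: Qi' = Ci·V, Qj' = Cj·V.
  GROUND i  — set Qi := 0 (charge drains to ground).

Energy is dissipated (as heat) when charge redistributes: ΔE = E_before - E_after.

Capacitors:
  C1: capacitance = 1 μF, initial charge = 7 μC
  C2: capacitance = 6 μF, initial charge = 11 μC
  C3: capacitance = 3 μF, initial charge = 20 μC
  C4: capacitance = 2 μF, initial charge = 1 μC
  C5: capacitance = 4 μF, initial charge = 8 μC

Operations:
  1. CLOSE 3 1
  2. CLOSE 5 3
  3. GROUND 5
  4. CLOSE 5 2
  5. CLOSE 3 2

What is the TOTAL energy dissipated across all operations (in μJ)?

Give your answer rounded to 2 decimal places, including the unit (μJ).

Answer: 64.61 μJ

Derivation:
Initial: C1(1μF, Q=7μC, V=7.00V), C2(6μF, Q=11μC, V=1.83V), C3(3μF, Q=20μC, V=6.67V), C4(2μF, Q=1μC, V=0.50V), C5(4μF, Q=8μC, V=2.00V)
Op 1: CLOSE 3-1: Q_total=27.00, C_total=4.00, V=6.75; Q3=20.25, Q1=6.75; dissipated=0.042
Op 2: CLOSE 5-3: Q_total=28.25, C_total=7.00, V=4.04; Q5=16.14, Q3=12.11; dissipated=19.339
Op 3: GROUND 5: Q5=0; energy lost=32.574
Op 4: CLOSE 5-2: Q_total=11.00, C_total=10.00, V=1.10; Q5=4.40, Q2=6.60; dissipated=4.033
Op 5: CLOSE 3-2: Q_total=18.71, C_total=9.00, V=2.08; Q3=6.24, Q2=12.47; dissipated=8.618
Total dissipated: 64.607 μJ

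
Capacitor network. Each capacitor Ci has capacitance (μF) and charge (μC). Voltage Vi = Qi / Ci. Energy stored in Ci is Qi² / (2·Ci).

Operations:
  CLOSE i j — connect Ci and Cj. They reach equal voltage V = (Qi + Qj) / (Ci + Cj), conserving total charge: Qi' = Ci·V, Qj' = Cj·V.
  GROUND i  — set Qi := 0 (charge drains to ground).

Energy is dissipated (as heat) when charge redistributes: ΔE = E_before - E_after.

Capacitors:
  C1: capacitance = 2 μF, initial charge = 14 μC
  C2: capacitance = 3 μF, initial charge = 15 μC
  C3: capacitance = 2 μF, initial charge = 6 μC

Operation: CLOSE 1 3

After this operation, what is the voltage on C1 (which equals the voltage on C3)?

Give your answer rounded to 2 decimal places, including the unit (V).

Answer: 5.00 V

Derivation:
Initial: C1(2μF, Q=14μC, V=7.00V), C2(3μF, Q=15μC, V=5.00V), C3(2μF, Q=6μC, V=3.00V)
Op 1: CLOSE 1-3: Q_total=20.00, C_total=4.00, V=5.00; Q1=10.00, Q3=10.00; dissipated=8.000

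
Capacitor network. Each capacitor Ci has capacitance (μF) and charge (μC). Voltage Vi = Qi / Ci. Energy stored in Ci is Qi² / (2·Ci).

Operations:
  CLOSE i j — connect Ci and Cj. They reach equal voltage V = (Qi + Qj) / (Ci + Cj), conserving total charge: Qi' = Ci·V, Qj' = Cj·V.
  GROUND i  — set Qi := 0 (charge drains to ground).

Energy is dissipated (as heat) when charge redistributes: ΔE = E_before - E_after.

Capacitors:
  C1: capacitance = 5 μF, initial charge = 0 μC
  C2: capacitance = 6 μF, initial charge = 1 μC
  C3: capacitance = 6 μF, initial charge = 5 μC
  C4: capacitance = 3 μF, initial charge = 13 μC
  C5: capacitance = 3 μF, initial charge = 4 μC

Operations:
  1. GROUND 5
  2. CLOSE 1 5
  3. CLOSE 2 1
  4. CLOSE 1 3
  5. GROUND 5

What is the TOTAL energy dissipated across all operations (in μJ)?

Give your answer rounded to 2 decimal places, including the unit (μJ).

Initial: C1(5μF, Q=0μC, V=0.00V), C2(6μF, Q=1μC, V=0.17V), C3(6μF, Q=5μC, V=0.83V), C4(3μF, Q=13μC, V=4.33V), C5(3μF, Q=4μC, V=1.33V)
Op 1: GROUND 5: Q5=0; energy lost=2.667
Op 2: CLOSE 1-5: Q_total=0.00, C_total=8.00, V=0.00; Q1=0.00, Q5=0.00; dissipated=0.000
Op 3: CLOSE 2-1: Q_total=1.00, C_total=11.00, V=0.09; Q2=0.55, Q1=0.45; dissipated=0.038
Op 4: CLOSE 1-3: Q_total=5.45, C_total=11.00, V=0.50; Q1=2.48, Q3=2.98; dissipated=0.752
Op 5: GROUND 5: Q5=0; energy lost=0.000
Total dissipated: 3.456 μJ

Answer: 3.46 μJ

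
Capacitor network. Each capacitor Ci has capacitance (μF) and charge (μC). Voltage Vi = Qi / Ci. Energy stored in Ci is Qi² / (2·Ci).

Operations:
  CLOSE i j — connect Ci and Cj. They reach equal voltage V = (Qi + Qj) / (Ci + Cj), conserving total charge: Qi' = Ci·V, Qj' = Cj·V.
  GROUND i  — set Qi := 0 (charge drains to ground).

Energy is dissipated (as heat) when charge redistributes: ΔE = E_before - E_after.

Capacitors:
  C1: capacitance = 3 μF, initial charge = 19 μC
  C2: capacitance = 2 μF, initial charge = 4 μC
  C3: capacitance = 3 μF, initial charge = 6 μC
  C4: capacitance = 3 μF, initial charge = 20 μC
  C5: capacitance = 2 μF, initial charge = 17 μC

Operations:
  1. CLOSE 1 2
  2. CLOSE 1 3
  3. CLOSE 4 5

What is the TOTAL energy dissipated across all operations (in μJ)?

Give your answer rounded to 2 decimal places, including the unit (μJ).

Answer: 18.35 μJ

Derivation:
Initial: C1(3μF, Q=19μC, V=6.33V), C2(2μF, Q=4μC, V=2.00V), C3(3μF, Q=6μC, V=2.00V), C4(3μF, Q=20μC, V=6.67V), C5(2μF, Q=17μC, V=8.50V)
Op 1: CLOSE 1-2: Q_total=23.00, C_total=5.00, V=4.60; Q1=13.80, Q2=9.20; dissipated=11.267
Op 2: CLOSE 1-3: Q_total=19.80, C_total=6.00, V=3.30; Q1=9.90, Q3=9.90; dissipated=5.070
Op 3: CLOSE 4-5: Q_total=37.00, C_total=5.00, V=7.40; Q4=22.20, Q5=14.80; dissipated=2.017
Total dissipated: 18.353 μJ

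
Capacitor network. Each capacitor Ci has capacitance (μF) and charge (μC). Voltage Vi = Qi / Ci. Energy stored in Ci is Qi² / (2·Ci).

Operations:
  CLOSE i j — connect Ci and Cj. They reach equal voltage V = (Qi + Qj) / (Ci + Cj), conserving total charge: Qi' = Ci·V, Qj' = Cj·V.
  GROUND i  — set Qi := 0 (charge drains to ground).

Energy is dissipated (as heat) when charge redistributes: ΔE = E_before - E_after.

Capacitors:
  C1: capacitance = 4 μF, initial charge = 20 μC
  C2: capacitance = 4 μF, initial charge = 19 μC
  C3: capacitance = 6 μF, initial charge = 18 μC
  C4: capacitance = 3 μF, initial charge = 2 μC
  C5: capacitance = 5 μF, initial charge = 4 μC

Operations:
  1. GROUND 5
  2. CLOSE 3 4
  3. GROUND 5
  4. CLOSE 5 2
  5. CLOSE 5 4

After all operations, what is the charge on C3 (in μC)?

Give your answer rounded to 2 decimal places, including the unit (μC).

Answer: 13.33 μC

Derivation:
Initial: C1(4μF, Q=20μC, V=5.00V), C2(4μF, Q=19μC, V=4.75V), C3(6μF, Q=18μC, V=3.00V), C4(3μF, Q=2μC, V=0.67V), C5(5μF, Q=4μC, V=0.80V)
Op 1: GROUND 5: Q5=0; energy lost=1.600
Op 2: CLOSE 3-4: Q_total=20.00, C_total=9.00, V=2.22; Q3=13.33, Q4=6.67; dissipated=5.444
Op 3: GROUND 5: Q5=0; energy lost=0.000
Op 4: CLOSE 5-2: Q_total=19.00, C_total=9.00, V=2.11; Q5=10.56, Q2=8.44; dissipated=25.069
Op 5: CLOSE 5-4: Q_total=17.22, C_total=8.00, V=2.15; Q5=10.76, Q4=6.46; dissipated=0.012
Final charges: Q1=20.00, Q2=8.44, Q3=13.33, Q4=6.46, Q5=10.76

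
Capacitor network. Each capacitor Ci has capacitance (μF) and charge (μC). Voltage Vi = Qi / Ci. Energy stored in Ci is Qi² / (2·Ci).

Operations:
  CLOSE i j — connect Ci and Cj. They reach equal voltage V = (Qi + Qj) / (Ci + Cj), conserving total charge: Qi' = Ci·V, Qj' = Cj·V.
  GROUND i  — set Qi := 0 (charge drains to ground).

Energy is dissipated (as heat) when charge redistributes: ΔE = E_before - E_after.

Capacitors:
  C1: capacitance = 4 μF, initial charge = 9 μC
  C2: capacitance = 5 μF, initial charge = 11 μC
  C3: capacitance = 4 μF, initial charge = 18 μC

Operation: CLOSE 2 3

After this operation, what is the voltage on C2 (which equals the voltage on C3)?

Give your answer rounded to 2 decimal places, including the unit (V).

Initial: C1(4μF, Q=9μC, V=2.25V), C2(5μF, Q=11μC, V=2.20V), C3(4μF, Q=18μC, V=4.50V)
Op 1: CLOSE 2-3: Q_total=29.00, C_total=9.00, V=3.22; Q2=16.11, Q3=12.89; dissipated=5.878

Answer: 3.22 V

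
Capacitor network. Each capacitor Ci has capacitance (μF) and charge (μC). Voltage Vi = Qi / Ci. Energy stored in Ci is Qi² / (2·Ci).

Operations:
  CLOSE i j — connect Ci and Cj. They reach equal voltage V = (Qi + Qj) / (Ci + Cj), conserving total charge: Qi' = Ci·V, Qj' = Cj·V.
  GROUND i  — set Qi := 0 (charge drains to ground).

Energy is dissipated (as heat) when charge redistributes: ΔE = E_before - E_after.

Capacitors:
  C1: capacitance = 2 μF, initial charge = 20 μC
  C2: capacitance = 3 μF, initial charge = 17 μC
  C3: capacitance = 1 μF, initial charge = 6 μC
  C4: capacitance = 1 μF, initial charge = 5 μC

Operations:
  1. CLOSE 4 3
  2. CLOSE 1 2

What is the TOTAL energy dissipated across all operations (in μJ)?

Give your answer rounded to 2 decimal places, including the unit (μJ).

Answer: 11.52 μJ

Derivation:
Initial: C1(2μF, Q=20μC, V=10.00V), C2(3μF, Q=17μC, V=5.67V), C3(1μF, Q=6μC, V=6.00V), C4(1μF, Q=5μC, V=5.00V)
Op 1: CLOSE 4-3: Q_total=11.00, C_total=2.00, V=5.50; Q4=5.50, Q3=5.50; dissipated=0.250
Op 2: CLOSE 1-2: Q_total=37.00, C_total=5.00, V=7.40; Q1=14.80, Q2=22.20; dissipated=11.267
Total dissipated: 11.517 μJ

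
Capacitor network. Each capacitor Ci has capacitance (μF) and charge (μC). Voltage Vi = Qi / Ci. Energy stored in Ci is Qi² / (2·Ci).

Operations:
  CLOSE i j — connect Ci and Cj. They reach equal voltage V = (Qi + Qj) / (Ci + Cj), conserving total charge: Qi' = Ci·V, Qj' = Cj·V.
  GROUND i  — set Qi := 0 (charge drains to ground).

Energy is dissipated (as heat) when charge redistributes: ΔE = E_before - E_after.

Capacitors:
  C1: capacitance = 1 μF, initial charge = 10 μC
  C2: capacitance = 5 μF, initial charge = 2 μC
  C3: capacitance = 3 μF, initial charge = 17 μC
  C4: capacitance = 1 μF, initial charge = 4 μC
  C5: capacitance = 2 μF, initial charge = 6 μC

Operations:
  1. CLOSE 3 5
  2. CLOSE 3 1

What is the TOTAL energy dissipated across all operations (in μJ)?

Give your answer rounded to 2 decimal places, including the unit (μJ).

Answer: 15.20 μJ

Derivation:
Initial: C1(1μF, Q=10μC, V=10.00V), C2(5μF, Q=2μC, V=0.40V), C3(3μF, Q=17μC, V=5.67V), C4(1μF, Q=4μC, V=4.00V), C5(2μF, Q=6μC, V=3.00V)
Op 1: CLOSE 3-5: Q_total=23.00, C_total=5.00, V=4.60; Q3=13.80, Q5=9.20; dissipated=4.267
Op 2: CLOSE 3-1: Q_total=23.80, C_total=4.00, V=5.95; Q3=17.85, Q1=5.95; dissipated=10.935
Total dissipated: 15.202 μJ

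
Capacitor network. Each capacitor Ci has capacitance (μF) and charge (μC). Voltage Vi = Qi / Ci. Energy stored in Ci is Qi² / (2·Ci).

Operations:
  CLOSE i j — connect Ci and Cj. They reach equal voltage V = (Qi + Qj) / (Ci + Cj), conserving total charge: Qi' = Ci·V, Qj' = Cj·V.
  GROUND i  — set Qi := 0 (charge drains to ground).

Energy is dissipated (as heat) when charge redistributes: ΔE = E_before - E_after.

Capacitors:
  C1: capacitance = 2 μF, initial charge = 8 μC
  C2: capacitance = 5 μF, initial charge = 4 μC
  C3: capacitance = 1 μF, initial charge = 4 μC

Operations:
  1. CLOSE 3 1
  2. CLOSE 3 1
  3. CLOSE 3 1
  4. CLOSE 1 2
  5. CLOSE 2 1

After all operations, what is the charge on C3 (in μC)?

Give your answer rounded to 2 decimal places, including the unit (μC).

Answer: 4.00 μC

Derivation:
Initial: C1(2μF, Q=8μC, V=4.00V), C2(5μF, Q=4μC, V=0.80V), C3(1μF, Q=4μC, V=4.00V)
Op 1: CLOSE 3-1: Q_total=12.00, C_total=3.00, V=4.00; Q3=4.00, Q1=8.00; dissipated=0.000
Op 2: CLOSE 3-1: Q_total=12.00, C_total=3.00, V=4.00; Q3=4.00, Q1=8.00; dissipated=0.000
Op 3: CLOSE 3-1: Q_total=12.00, C_total=3.00, V=4.00; Q3=4.00, Q1=8.00; dissipated=0.000
Op 4: CLOSE 1-2: Q_total=12.00, C_total=7.00, V=1.71; Q1=3.43, Q2=8.57; dissipated=7.314
Op 5: CLOSE 2-1: Q_total=12.00, C_total=7.00, V=1.71; Q2=8.57, Q1=3.43; dissipated=0.000
Final charges: Q1=3.43, Q2=8.57, Q3=4.00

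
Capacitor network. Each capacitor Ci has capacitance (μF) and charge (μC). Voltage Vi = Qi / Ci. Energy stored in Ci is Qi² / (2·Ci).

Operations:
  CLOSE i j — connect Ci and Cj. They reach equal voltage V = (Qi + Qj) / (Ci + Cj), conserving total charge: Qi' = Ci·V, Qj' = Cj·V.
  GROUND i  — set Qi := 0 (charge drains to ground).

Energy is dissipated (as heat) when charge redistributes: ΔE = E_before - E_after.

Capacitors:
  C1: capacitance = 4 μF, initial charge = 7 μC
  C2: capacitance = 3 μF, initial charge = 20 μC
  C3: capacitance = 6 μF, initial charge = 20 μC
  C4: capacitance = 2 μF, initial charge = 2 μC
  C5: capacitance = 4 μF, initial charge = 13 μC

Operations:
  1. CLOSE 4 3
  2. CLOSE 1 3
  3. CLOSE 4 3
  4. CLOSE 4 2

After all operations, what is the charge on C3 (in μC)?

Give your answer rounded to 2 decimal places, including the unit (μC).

Initial: C1(4μF, Q=7μC, V=1.75V), C2(3μF, Q=20μC, V=6.67V), C3(6μF, Q=20μC, V=3.33V), C4(2μF, Q=2μC, V=1.00V), C5(4μF, Q=13μC, V=3.25V)
Op 1: CLOSE 4-3: Q_total=22.00, C_total=8.00, V=2.75; Q4=5.50, Q3=16.50; dissipated=4.083
Op 2: CLOSE 1-3: Q_total=23.50, C_total=10.00, V=2.35; Q1=9.40, Q3=14.10; dissipated=1.200
Op 3: CLOSE 4-3: Q_total=19.60, C_total=8.00, V=2.45; Q4=4.90, Q3=14.70; dissipated=0.120
Op 4: CLOSE 4-2: Q_total=24.90, C_total=5.00, V=4.98; Q4=9.96, Q2=14.94; dissipated=10.668
Final charges: Q1=9.40, Q2=14.94, Q3=14.70, Q4=9.96, Q5=13.00

Answer: 14.70 μC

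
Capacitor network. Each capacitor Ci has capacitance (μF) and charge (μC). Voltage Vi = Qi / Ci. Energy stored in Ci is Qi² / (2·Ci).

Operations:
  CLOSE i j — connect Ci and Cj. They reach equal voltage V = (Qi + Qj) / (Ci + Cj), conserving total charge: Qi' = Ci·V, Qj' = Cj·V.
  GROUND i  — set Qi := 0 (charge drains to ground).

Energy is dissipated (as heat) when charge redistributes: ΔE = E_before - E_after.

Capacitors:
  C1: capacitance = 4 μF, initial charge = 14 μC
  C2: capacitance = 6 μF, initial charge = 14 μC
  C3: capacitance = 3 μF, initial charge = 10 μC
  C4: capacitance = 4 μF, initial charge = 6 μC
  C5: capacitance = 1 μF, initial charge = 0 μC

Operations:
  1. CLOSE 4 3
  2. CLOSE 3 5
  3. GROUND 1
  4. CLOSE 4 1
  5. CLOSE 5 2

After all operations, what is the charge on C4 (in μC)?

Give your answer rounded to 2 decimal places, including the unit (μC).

Initial: C1(4μF, Q=14μC, V=3.50V), C2(6μF, Q=14μC, V=2.33V), C3(3μF, Q=10μC, V=3.33V), C4(4μF, Q=6μC, V=1.50V), C5(1μF, Q=0μC, V=0.00V)
Op 1: CLOSE 4-3: Q_total=16.00, C_total=7.00, V=2.29; Q4=9.14, Q3=6.86; dissipated=2.881
Op 2: CLOSE 3-5: Q_total=6.86, C_total=4.00, V=1.71; Q3=5.14, Q5=1.71; dissipated=1.959
Op 3: GROUND 1: Q1=0; energy lost=24.500
Op 4: CLOSE 4-1: Q_total=9.14, C_total=8.00, V=1.14; Q4=4.57, Q1=4.57; dissipated=5.224
Op 5: CLOSE 5-2: Q_total=15.71, C_total=7.00, V=2.24; Q5=2.24, Q2=13.47; dissipated=0.164
Final charges: Q1=4.57, Q2=13.47, Q3=5.14, Q4=4.57, Q5=2.24

Answer: 4.57 μC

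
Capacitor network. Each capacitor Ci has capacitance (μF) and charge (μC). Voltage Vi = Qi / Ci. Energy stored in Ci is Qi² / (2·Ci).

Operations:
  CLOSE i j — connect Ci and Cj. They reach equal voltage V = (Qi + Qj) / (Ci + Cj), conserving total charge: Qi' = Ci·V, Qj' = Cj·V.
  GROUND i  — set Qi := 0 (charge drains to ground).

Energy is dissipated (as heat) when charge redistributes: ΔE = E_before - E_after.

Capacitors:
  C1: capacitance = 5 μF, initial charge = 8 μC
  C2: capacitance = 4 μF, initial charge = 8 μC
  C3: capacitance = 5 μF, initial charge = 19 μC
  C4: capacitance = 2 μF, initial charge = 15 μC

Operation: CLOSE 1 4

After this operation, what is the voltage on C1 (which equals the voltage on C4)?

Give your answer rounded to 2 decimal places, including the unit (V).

Answer: 3.29 V

Derivation:
Initial: C1(5μF, Q=8μC, V=1.60V), C2(4μF, Q=8μC, V=2.00V), C3(5μF, Q=19μC, V=3.80V), C4(2μF, Q=15μC, V=7.50V)
Op 1: CLOSE 1-4: Q_total=23.00, C_total=7.00, V=3.29; Q1=16.43, Q4=6.57; dissipated=24.864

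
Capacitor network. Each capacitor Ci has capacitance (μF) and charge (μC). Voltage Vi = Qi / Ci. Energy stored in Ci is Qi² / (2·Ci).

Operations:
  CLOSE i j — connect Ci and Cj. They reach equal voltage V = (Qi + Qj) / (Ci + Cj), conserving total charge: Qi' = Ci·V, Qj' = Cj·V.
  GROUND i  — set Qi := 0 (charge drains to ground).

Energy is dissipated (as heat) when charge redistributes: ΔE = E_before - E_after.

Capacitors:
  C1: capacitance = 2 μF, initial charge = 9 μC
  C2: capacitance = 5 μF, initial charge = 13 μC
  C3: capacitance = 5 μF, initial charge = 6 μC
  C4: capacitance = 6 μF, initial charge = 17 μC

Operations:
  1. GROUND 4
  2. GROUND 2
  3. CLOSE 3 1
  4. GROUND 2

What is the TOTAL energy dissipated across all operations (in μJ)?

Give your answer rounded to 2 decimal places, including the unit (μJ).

Answer: 48.76 μJ

Derivation:
Initial: C1(2μF, Q=9μC, V=4.50V), C2(5μF, Q=13μC, V=2.60V), C3(5μF, Q=6μC, V=1.20V), C4(6μF, Q=17μC, V=2.83V)
Op 1: GROUND 4: Q4=0; energy lost=24.083
Op 2: GROUND 2: Q2=0; energy lost=16.900
Op 3: CLOSE 3-1: Q_total=15.00, C_total=7.00, V=2.14; Q3=10.71, Q1=4.29; dissipated=7.779
Op 4: GROUND 2: Q2=0; energy lost=0.000
Total dissipated: 48.762 μJ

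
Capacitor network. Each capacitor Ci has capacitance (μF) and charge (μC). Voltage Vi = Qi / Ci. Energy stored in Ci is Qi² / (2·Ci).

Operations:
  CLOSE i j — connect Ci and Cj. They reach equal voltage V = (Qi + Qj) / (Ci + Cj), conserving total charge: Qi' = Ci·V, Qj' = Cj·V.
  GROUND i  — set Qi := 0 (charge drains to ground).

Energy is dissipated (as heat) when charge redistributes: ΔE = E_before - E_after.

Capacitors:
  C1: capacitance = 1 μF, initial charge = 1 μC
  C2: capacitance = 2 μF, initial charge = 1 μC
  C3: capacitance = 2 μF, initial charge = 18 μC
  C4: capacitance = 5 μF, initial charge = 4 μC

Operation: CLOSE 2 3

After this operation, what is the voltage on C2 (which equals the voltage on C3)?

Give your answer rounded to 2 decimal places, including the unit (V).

Answer: 4.75 V

Derivation:
Initial: C1(1μF, Q=1μC, V=1.00V), C2(2μF, Q=1μC, V=0.50V), C3(2μF, Q=18μC, V=9.00V), C4(5μF, Q=4μC, V=0.80V)
Op 1: CLOSE 2-3: Q_total=19.00, C_total=4.00, V=4.75; Q2=9.50, Q3=9.50; dissipated=36.125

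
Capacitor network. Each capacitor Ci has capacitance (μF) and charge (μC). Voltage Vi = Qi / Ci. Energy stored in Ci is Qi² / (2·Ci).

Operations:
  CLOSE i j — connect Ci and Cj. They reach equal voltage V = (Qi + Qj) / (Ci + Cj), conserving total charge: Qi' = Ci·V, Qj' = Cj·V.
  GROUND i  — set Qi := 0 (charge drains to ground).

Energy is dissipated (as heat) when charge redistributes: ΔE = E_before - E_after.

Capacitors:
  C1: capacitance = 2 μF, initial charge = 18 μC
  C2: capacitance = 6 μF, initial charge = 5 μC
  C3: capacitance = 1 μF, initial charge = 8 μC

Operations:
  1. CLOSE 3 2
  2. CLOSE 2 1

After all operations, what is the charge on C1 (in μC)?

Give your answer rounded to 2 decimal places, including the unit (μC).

Initial: C1(2μF, Q=18μC, V=9.00V), C2(6μF, Q=5μC, V=0.83V), C3(1μF, Q=8μC, V=8.00V)
Op 1: CLOSE 3-2: Q_total=13.00, C_total=7.00, V=1.86; Q3=1.86, Q2=11.14; dissipated=22.012
Op 2: CLOSE 2-1: Q_total=29.14, C_total=8.00, V=3.64; Q2=21.86, Q1=7.29; dissipated=38.265
Final charges: Q1=7.29, Q2=21.86, Q3=1.86

Answer: 7.29 μC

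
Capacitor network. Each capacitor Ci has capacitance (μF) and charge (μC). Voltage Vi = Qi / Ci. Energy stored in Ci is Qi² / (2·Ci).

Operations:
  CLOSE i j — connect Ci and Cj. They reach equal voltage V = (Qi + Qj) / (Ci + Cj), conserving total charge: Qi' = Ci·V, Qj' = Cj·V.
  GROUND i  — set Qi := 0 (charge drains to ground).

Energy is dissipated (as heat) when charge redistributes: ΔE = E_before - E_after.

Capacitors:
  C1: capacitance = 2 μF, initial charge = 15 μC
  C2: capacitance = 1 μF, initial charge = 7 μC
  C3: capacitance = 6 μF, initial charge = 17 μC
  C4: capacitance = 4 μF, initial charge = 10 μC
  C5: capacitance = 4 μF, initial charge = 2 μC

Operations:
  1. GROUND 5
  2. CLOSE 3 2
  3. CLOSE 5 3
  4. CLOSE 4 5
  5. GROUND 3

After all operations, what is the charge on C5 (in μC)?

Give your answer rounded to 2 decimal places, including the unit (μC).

Answer: 9.11 μC

Derivation:
Initial: C1(2μF, Q=15μC, V=7.50V), C2(1μF, Q=7μC, V=7.00V), C3(6μF, Q=17μC, V=2.83V), C4(4μF, Q=10μC, V=2.50V), C5(4μF, Q=2μC, V=0.50V)
Op 1: GROUND 5: Q5=0; energy lost=0.500
Op 2: CLOSE 3-2: Q_total=24.00, C_total=7.00, V=3.43; Q3=20.57, Q2=3.43; dissipated=7.440
Op 3: CLOSE 5-3: Q_total=20.57, C_total=10.00, V=2.06; Q5=8.23, Q3=12.34; dissipated=14.106
Op 4: CLOSE 4-5: Q_total=18.23, C_total=8.00, V=2.28; Q4=9.11, Q5=9.11; dissipated=0.196
Op 5: GROUND 3: Q3=0; energy lost=12.696
Final charges: Q1=15.00, Q2=3.43, Q3=0.00, Q4=9.11, Q5=9.11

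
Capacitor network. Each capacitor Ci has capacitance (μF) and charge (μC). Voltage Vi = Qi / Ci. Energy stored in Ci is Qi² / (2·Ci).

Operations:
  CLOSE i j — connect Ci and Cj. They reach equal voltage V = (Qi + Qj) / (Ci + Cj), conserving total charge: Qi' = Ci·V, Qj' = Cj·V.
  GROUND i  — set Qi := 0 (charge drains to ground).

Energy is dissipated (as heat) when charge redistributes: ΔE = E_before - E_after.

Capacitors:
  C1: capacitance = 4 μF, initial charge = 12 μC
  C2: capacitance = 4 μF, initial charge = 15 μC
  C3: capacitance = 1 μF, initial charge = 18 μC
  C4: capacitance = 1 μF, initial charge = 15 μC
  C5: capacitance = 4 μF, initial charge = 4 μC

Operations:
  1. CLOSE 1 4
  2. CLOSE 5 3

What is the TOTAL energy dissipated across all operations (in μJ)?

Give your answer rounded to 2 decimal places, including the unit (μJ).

Answer: 173.20 μJ

Derivation:
Initial: C1(4μF, Q=12μC, V=3.00V), C2(4μF, Q=15μC, V=3.75V), C3(1μF, Q=18μC, V=18.00V), C4(1μF, Q=15μC, V=15.00V), C5(4μF, Q=4μC, V=1.00V)
Op 1: CLOSE 1-4: Q_total=27.00, C_total=5.00, V=5.40; Q1=21.60, Q4=5.40; dissipated=57.600
Op 2: CLOSE 5-3: Q_total=22.00, C_total=5.00, V=4.40; Q5=17.60, Q3=4.40; dissipated=115.600
Total dissipated: 173.200 μJ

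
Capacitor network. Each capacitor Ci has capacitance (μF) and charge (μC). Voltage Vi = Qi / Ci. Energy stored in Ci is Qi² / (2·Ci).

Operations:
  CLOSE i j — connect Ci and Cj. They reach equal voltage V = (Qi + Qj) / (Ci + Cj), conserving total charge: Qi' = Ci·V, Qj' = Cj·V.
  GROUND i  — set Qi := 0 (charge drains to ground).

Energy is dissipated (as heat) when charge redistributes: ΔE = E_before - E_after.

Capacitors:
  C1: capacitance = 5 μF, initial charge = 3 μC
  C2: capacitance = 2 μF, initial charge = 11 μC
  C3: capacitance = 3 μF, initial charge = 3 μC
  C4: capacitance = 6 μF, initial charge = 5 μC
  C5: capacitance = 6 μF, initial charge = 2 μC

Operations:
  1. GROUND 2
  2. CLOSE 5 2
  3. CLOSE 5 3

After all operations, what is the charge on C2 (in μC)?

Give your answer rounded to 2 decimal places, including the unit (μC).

Initial: C1(5μF, Q=3μC, V=0.60V), C2(2μF, Q=11μC, V=5.50V), C3(3μF, Q=3μC, V=1.00V), C4(6μF, Q=5μC, V=0.83V), C5(6μF, Q=2μC, V=0.33V)
Op 1: GROUND 2: Q2=0; energy lost=30.250
Op 2: CLOSE 5-2: Q_total=2.00, C_total=8.00, V=0.25; Q5=1.50, Q2=0.50; dissipated=0.083
Op 3: CLOSE 5-3: Q_total=4.50, C_total=9.00, V=0.50; Q5=3.00, Q3=1.50; dissipated=0.562
Final charges: Q1=3.00, Q2=0.50, Q3=1.50, Q4=5.00, Q5=3.00

Answer: 0.50 μC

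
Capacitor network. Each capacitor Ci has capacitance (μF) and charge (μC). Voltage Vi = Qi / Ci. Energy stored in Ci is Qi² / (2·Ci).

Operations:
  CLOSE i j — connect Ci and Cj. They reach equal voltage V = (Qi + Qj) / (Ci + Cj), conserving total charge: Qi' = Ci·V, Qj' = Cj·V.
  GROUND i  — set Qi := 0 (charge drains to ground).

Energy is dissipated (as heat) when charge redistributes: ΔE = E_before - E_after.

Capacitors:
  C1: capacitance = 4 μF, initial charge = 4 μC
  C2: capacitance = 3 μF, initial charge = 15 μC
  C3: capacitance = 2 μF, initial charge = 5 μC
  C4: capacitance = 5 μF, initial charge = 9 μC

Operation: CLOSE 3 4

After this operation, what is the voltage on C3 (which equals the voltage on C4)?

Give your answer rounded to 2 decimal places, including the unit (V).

Answer: 2.00 V

Derivation:
Initial: C1(4μF, Q=4μC, V=1.00V), C2(3μF, Q=15μC, V=5.00V), C3(2μF, Q=5μC, V=2.50V), C4(5μF, Q=9μC, V=1.80V)
Op 1: CLOSE 3-4: Q_total=14.00, C_total=7.00, V=2.00; Q3=4.00, Q4=10.00; dissipated=0.350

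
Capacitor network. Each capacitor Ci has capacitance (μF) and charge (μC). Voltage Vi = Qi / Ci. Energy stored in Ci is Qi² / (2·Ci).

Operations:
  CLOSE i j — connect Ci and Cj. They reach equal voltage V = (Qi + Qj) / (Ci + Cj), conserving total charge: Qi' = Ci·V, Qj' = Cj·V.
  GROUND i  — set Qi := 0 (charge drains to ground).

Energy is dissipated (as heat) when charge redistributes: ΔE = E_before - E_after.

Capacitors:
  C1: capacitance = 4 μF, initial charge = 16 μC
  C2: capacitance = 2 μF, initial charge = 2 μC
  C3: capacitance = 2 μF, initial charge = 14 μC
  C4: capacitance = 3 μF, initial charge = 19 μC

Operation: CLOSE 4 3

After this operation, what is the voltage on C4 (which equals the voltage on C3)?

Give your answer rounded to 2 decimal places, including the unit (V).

Answer: 6.60 V

Derivation:
Initial: C1(4μF, Q=16μC, V=4.00V), C2(2μF, Q=2μC, V=1.00V), C3(2μF, Q=14μC, V=7.00V), C4(3μF, Q=19μC, V=6.33V)
Op 1: CLOSE 4-3: Q_total=33.00, C_total=5.00, V=6.60; Q4=19.80, Q3=13.20; dissipated=0.267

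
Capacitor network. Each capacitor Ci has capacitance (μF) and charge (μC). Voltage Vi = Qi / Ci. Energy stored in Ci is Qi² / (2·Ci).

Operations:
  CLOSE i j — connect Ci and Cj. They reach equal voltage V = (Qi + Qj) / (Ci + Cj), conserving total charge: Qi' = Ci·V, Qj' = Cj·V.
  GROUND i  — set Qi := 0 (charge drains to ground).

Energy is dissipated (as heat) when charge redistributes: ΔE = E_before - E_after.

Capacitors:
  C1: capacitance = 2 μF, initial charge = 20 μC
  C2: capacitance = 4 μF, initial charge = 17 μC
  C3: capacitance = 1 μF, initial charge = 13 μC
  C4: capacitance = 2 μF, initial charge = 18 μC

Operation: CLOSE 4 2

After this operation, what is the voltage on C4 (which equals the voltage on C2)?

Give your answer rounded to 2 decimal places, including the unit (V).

Initial: C1(2μF, Q=20μC, V=10.00V), C2(4μF, Q=17μC, V=4.25V), C3(1μF, Q=13μC, V=13.00V), C4(2μF, Q=18μC, V=9.00V)
Op 1: CLOSE 4-2: Q_total=35.00, C_total=6.00, V=5.83; Q4=11.67, Q2=23.33; dissipated=15.042

Answer: 5.83 V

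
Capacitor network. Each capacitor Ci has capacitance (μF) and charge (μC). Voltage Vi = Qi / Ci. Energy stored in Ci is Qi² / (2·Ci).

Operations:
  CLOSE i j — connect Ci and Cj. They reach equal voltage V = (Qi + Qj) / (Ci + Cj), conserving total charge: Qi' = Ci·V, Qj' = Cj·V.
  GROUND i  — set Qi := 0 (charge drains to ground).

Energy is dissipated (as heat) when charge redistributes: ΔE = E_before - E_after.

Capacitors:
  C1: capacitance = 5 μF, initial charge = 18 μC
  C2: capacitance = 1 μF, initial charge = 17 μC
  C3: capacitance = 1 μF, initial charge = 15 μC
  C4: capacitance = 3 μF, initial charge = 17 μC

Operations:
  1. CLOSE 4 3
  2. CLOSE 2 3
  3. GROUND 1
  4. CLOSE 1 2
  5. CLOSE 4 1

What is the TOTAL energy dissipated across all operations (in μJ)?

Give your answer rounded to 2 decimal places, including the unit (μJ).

Answer: 183.24 μJ

Derivation:
Initial: C1(5μF, Q=18μC, V=3.60V), C2(1μF, Q=17μC, V=17.00V), C3(1μF, Q=15μC, V=15.00V), C4(3μF, Q=17μC, V=5.67V)
Op 1: CLOSE 4-3: Q_total=32.00, C_total=4.00, V=8.00; Q4=24.00, Q3=8.00; dissipated=32.667
Op 2: CLOSE 2-3: Q_total=25.00, C_total=2.00, V=12.50; Q2=12.50, Q3=12.50; dissipated=20.250
Op 3: GROUND 1: Q1=0; energy lost=32.400
Op 4: CLOSE 1-2: Q_total=12.50, C_total=6.00, V=2.08; Q1=10.42, Q2=2.08; dissipated=65.104
Op 5: CLOSE 4-1: Q_total=34.42, C_total=8.00, V=4.30; Q4=12.91, Q1=21.51; dissipated=32.819
Total dissipated: 183.240 μJ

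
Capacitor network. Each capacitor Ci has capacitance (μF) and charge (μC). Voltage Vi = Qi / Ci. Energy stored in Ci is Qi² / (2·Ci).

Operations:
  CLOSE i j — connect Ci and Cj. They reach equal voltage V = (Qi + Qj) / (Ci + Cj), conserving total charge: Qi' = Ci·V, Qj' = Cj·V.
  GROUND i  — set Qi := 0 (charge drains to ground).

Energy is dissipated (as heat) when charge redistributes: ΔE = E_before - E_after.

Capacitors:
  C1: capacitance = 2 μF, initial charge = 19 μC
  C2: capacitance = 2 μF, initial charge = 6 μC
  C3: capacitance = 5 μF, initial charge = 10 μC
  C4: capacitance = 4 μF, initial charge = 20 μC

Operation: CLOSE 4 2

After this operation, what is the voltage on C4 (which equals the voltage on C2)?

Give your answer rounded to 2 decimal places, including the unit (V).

Answer: 4.33 V

Derivation:
Initial: C1(2μF, Q=19μC, V=9.50V), C2(2μF, Q=6μC, V=3.00V), C3(5μF, Q=10μC, V=2.00V), C4(4μF, Q=20μC, V=5.00V)
Op 1: CLOSE 4-2: Q_total=26.00, C_total=6.00, V=4.33; Q4=17.33, Q2=8.67; dissipated=2.667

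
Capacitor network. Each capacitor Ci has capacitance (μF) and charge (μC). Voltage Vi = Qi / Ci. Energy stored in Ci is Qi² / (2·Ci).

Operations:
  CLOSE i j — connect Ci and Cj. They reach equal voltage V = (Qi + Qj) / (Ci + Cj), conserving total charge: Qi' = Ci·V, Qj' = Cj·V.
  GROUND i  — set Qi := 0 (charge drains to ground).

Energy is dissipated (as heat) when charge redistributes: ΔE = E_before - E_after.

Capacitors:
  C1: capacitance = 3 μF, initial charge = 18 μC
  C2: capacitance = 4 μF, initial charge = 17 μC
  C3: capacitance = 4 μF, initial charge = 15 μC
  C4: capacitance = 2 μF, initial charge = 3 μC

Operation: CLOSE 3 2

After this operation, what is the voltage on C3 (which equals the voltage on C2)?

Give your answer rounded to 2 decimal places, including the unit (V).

Answer: 4.00 V

Derivation:
Initial: C1(3μF, Q=18μC, V=6.00V), C2(4μF, Q=17μC, V=4.25V), C3(4μF, Q=15μC, V=3.75V), C4(2μF, Q=3μC, V=1.50V)
Op 1: CLOSE 3-2: Q_total=32.00, C_total=8.00, V=4.00; Q3=16.00, Q2=16.00; dissipated=0.250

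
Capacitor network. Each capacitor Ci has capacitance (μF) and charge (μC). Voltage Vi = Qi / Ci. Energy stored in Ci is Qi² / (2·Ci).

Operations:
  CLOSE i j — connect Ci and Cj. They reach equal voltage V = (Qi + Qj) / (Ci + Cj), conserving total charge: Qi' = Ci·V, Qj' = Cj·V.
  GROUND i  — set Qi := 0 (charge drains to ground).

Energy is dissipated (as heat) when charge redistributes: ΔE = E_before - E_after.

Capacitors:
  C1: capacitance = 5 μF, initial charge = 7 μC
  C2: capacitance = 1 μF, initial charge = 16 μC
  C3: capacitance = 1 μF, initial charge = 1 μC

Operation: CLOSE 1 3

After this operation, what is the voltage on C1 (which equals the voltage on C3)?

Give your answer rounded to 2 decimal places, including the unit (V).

Initial: C1(5μF, Q=7μC, V=1.40V), C2(1μF, Q=16μC, V=16.00V), C3(1μF, Q=1μC, V=1.00V)
Op 1: CLOSE 1-3: Q_total=8.00, C_total=6.00, V=1.33; Q1=6.67, Q3=1.33; dissipated=0.067

Answer: 1.33 V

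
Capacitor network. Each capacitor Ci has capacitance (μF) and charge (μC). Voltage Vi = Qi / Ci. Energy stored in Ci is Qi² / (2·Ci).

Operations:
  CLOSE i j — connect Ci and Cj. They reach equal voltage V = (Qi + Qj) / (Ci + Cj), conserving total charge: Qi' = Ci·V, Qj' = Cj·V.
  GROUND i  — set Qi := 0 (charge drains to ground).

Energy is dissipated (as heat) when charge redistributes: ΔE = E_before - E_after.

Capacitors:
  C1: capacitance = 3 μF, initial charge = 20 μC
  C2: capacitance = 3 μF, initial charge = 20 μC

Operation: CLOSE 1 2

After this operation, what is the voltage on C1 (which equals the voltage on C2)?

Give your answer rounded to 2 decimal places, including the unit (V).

Initial: C1(3μF, Q=20μC, V=6.67V), C2(3μF, Q=20μC, V=6.67V)
Op 1: CLOSE 1-2: Q_total=40.00, C_total=6.00, V=6.67; Q1=20.00, Q2=20.00; dissipated=0.000

Answer: 6.67 V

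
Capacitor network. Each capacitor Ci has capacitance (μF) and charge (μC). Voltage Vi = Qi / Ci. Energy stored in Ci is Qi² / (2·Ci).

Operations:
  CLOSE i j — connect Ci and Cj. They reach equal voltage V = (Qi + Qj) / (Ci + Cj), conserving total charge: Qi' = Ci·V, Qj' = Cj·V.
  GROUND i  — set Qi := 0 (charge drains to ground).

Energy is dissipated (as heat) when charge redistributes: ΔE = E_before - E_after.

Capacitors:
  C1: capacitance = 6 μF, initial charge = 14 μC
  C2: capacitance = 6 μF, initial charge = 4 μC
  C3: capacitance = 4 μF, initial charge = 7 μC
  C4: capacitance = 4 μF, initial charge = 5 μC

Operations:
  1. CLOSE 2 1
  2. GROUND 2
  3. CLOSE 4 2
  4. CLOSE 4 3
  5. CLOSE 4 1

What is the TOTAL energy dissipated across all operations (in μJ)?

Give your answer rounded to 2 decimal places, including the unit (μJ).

Answer: 14.52 μJ

Derivation:
Initial: C1(6μF, Q=14μC, V=2.33V), C2(6μF, Q=4μC, V=0.67V), C3(4μF, Q=7μC, V=1.75V), C4(4μF, Q=5μC, V=1.25V)
Op 1: CLOSE 2-1: Q_total=18.00, C_total=12.00, V=1.50; Q2=9.00, Q1=9.00; dissipated=4.167
Op 2: GROUND 2: Q2=0; energy lost=6.750
Op 3: CLOSE 4-2: Q_total=5.00, C_total=10.00, V=0.50; Q4=2.00, Q2=3.00; dissipated=1.875
Op 4: CLOSE 4-3: Q_total=9.00, C_total=8.00, V=1.12; Q4=4.50, Q3=4.50; dissipated=1.562
Op 5: CLOSE 4-1: Q_total=13.50, C_total=10.00, V=1.35; Q4=5.40, Q1=8.10; dissipated=0.169
Total dissipated: 14.523 μJ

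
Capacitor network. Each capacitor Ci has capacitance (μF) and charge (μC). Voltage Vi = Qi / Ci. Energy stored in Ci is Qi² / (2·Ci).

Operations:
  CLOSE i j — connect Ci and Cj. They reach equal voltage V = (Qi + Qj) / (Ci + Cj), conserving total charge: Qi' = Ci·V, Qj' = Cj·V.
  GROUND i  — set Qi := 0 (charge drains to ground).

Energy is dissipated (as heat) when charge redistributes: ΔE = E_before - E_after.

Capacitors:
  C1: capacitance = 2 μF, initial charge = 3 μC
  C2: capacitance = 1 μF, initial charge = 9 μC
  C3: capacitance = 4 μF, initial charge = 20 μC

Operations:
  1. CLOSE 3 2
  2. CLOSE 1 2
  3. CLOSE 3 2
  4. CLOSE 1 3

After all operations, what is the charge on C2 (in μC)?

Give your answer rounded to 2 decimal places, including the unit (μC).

Answer: 5.23 μC

Derivation:
Initial: C1(2μF, Q=3μC, V=1.50V), C2(1μF, Q=9μC, V=9.00V), C3(4μF, Q=20μC, V=5.00V)
Op 1: CLOSE 3-2: Q_total=29.00, C_total=5.00, V=5.80; Q3=23.20, Q2=5.80; dissipated=6.400
Op 2: CLOSE 1-2: Q_total=8.80, C_total=3.00, V=2.93; Q1=5.87, Q2=2.93; dissipated=6.163
Op 3: CLOSE 3-2: Q_total=26.13, C_total=5.00, V=5.23; Q3=20.91, Q2=5.23; dissipated=3.287
Op 4: CLOSE 1-3: Q_total=26.77, C_total=6.00, V=4.46; Q1=8.92, Q3=17.85; dissipated=3.506
Final charges: Q1=8.92, Q2=5.23, Q3=17.85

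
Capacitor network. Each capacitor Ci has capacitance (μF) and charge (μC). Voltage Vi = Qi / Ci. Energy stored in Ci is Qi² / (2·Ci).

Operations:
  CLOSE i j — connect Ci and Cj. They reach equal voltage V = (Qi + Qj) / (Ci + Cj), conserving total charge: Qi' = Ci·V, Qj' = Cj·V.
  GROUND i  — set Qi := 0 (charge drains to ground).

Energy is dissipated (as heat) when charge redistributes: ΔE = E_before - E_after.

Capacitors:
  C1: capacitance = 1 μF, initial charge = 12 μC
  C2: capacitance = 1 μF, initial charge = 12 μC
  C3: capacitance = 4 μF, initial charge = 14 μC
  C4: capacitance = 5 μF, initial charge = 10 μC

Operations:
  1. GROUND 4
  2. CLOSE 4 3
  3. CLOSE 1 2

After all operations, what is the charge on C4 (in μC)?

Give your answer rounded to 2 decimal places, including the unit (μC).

Initial: C1(1μF, Q=12μC, V=12.00V), C2(1μF, Q=12μC, V=12.00V), C3(4μF, Q=14μC, V=3.50V), C4(5μF, Q=10μC, V=2.00V)
Op 1: GROUND 4: Q4=0; energy lost=10.000
Op 2: CLOSE 4-3: Q_total=14.00, C_total=9.00, V=1.56; Q4=7.78, Q3=6.22; dissipated=13.611
Op 3: CLOSE 1-2: Q_total=24.00, C_total=2.00, V=12.00; Q1=12.00, Q2=12.00; dissipated=0.000
Final charges: Q1=12.00, Q2=12.00, Q3=6.22, Q4=7.78

Answer: 7.78 μC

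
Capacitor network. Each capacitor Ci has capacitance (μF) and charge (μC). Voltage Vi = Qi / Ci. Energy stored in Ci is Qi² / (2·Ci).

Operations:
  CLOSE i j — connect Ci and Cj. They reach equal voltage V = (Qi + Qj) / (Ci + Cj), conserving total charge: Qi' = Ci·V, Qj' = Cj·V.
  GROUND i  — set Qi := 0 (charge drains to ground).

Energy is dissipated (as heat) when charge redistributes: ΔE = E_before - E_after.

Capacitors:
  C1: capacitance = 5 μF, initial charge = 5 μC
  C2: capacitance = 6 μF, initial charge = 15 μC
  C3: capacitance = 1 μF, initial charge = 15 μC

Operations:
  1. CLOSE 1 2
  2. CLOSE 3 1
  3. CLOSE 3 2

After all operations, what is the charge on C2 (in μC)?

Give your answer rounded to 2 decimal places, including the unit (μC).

Answer: 12.79 μC

Derivation:
Initial: C1(5μF, Q=5μC, V=1.00V), C2(6μF, Q=15μC, V=2.50V), C3(1μF, Q=15μC, V=15.00V)
Op 1: CLOSE 1-2: Q_total=20.00, C_total=11.00, V=1.82; Q1=9.09, Q2=10.91; dissipated=3.068
Op 2: CLOSE 3-1: Q_total=24.09, C_total=6.00, V=4.02; Q3=4.02, Q1=20.08; dissipated=72.400
Op 3: CLOSE 3-2: Q_total=14.92, C_total=7.00, V=2.13; Q3=2.13, Q2=12.79; dissipated=2.069
Final charges: Q1=20.08, Q2=12.79, Q3=2.13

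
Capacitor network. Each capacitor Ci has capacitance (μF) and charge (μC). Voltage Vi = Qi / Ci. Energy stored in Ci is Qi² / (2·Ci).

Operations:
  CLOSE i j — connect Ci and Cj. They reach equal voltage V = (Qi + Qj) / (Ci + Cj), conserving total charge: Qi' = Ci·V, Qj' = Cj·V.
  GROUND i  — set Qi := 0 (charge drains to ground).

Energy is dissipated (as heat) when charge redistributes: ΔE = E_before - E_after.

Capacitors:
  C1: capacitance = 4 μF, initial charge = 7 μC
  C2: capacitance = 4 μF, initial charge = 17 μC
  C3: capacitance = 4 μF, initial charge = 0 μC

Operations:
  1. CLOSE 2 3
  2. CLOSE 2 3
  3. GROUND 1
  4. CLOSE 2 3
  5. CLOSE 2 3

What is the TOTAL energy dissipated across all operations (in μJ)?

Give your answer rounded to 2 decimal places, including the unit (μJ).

Answer: 24.19 μJ

Derivation:
Initial: C1(4μF, Q=7μC, V=1.75V), C2(4μF, Q=17μC, V=4.25V), C3(4μF, Q=0μC, V=0.00V)
Op 1: CLOSE 2-3: Q_total=17.00, C_total=8.00, V=2.12; Q2=8.50, Q3=8.50; dissipated=18.062
Op 2: CLOSE 2-3: Q_total=17.00, C_total=8.00, V=2.12; Q2=8.50, Q3=8.50; dissipated=0.000
Op 3: GROUND 1: Q1=0; energy lost=6.125
Op 4: CLOSE 2-3: Q_total=17.00, C_total=8.00, V=2.12; Q2=8.50, Q3=8.50; dissipated=0.000
Op 5: CLOSE 2-3: Q_total=17.00, C_total=8.00, V=2.12; Q2=8.50, Q3=8.50; dissipated=0.000
Total dissipated: 24.188 μJ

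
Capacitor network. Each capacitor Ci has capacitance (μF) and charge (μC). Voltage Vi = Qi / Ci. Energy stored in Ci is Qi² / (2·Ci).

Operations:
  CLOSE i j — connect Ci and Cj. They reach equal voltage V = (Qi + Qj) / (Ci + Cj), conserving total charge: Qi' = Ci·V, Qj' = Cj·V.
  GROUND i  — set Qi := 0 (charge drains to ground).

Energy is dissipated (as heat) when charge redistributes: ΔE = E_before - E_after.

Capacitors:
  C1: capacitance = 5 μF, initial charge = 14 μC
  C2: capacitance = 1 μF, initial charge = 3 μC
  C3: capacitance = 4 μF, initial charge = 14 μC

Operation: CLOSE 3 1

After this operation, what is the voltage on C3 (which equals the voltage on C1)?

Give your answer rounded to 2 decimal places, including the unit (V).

Answer: 3.11 V

Derivation:
Initial: C1(5μF, Q=14μC, V=2.80V), C2(1μF, Q=3μC, V=3.00V), C3(4μF, Q=14μC, V=3.50V)
Op 1: CLOSE 3-1: Q_total=28.00, C_total=9.00, V=3.11; Q3=12.44, Q1=15.56; dissipated=0.544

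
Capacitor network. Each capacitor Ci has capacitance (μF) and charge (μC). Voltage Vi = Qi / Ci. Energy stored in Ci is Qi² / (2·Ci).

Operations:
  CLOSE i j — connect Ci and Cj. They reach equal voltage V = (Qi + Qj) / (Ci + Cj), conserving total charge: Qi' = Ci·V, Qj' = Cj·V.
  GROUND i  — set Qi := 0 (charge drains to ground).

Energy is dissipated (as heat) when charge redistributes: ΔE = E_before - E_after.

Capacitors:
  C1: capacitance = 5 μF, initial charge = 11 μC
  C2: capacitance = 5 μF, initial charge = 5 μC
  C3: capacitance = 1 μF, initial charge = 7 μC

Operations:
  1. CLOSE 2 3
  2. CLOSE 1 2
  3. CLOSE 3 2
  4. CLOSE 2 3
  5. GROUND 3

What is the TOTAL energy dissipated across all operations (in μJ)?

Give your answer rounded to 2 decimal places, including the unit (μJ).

Initial: C1(5μF, Q=11μC, V=2.20V), C2(5μF, Q=5μC, V=1.00V), C3(1μF, Q=7μC, V=7.00V)
Op 1: CLOSE 2-3: Q_total=12.00, C_total=6.00, V=2.00; Q2=10.00, Q3=2.00; dissipated=15.000
Op 2: CLOSE 1-2: Q_total=21.00, C_total=10.00, V=2.10; Q1=10.50, Q2=10.50; dissipated=0.050
Op 3: CLOSE 3-2: Q_total=12.50, C_total=6.00, V=2.08; Q3=2.08, Q2=10.42; dissipated=0.004
Op 4: CLOSE 2-3: Q_total=12.50, C_total=6.00, V=2.08; Q2=10.42, Q3=2.08; dissipated=0.000
Op 5: GROUND 3: Q3=0; energy lost=2.170
Total dissipated: 17.224 μJ

Answer: 17.22 μJ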